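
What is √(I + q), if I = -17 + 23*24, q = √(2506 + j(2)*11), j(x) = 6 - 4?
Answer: √(535 + 4*√158) ≈ 24.193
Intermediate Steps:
j(x) = 2
q = 4*√158 (q = √(2506 + 2*11) = √(2506 + 22) = √2528 = 4*√158 ≈ 50.279)
I = 535 (I = -17 + 552 = 535)
√(I + q) = √(535 + 4*√158)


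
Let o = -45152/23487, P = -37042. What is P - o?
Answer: -869960302/23487 ≈ -37040.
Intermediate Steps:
o = -45152/23487 (o = -45152*1/23487 = -45152/23487 ≈ -1.9224)
P - o = -37042 - 1*(-45152/23487) = -37042 + 45152/23487 = -869960302/23487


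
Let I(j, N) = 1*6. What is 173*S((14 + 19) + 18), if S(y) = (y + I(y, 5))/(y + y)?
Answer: 3287/34 ≈ 96.677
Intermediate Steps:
I(j, N) = 6
S(y) = (6 + y)/(2*y) (S(y) = (y + 6)/(y + y) = (6 + y)/((2*y)) = (6 + y)*(1/(2*y)) = (6 + y)/(2*y))
173*S((14 + 19) + 18) = 173*((6 + ((14 + 19) + 18))/(2*((14 + 19) + 18))) = 173*((6 + (33 + 18))/(2*(33 + 18))) = 173*((½)*(6 + 51)/51) = 173*((½)*(1/51)*57) = 173*(19/34) = 3287/34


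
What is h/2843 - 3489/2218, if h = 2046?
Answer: -5381199/6305774 ≈ -0.85338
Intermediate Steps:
h/2843 - 3489/2218 = 2046/2843 - 3489/2218 = -5381199/6305774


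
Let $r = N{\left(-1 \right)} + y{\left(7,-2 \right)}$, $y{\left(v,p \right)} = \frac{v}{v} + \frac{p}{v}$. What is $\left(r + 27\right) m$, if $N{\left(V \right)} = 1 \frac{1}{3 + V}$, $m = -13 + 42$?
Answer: $\frac{11455}{14} \approx 818.21$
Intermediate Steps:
$m = 29$
$y{\left(v,p \right)} = 1 + \frac{p}{v}$
$N{\left(V \right)} = \frac{1}{3 + V}$
$r = \frac{17}{14}$ ($r = \frac{1}{3 - 1} + \frac{-2 + 7}{7} = \frac{1}{2} + \frac{1}{7} \cdot 5 = \frac{1}{2} + \frac{5}{7} = \frac{17}{14} \approx 1.2143$)
$\left(r + 27\right) m = \left(\frac{17}{14} + 27\right) 29 = \frac{395}{14} \cdot 29 = \frac{11455}{14}$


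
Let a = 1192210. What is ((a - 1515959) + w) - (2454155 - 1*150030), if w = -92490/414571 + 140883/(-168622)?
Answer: -183703685045904561/69905791162 ≈ -2.6279e+6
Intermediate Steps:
w = -74001854973/69905791162 (w = -92490*1/414571 + 140883*(-1/168622) = -92490/414571 - 140883/168622 = -74001854973/69905791162 ≈ -1.0586)
((a - 1515959) + w) - (2454155 - 1*150030) = ((1192210 - 1515959) - 74001854973/69905791162) - (2454155 - 1*150030) = (-323749 - 74001854973/69905791162) - (2454155 - 150030) = -22632003984761311/69905791162 - 1*2304125 = -22632003984761311/69905791162 - 2304125 = -183703685045904561/69905791162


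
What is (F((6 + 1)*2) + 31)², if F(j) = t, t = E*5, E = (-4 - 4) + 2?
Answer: 1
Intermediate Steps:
E = -6 (E = -8 + 2 = -6)
t = -30 (t = -6*5 = -30)
F(j) = -30
(F((6 + 1)*2) + 31)² = (-30 + 31)² = 1² = 1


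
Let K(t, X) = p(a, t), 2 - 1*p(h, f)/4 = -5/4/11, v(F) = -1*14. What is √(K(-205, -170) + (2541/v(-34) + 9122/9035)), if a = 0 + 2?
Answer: I*√6797051659970/198770 ≈ 13.116*I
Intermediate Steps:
v(F) = -14
a = 2
p(h, f) = 93/11 (p(h, f) = 8 - 4*(-5/4)/11 = 8 - 4*(-5*¼)/11 = 8 - (-5)/11 = 8 - 4*(-5/44) = 8 + 5/11 = 93/11)
K(t, X) = 93/11
√(K(-205, -170) + (2541/v(-34) + 9122/9035)) = √(93/11 + (2541/(-14) + 9122/9035)) = √(93/11 + (2541*(-1/14) + 9122*(1/9035))) = √(93/11 + (-363/2 + 9122/9035)) = √(93/11 - 3261461/18070) = √(-34195561/198770) = I*√6797051659970/198770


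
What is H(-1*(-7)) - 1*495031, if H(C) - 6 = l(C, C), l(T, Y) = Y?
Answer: -495018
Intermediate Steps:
H(C) = 6 + C
H(-1*(-7)) - 1*495031 = (6 - 1*(-7)) - 1*495031 = (6 + 7) - 495031 = 13 - 495031 = -495018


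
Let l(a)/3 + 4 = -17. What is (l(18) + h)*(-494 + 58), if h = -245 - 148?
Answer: 198816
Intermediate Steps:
l(a) = -63 (l(a) = -12 + 3*(-17) = -12 - 51 = -63)
h = -393
(l(18) + h)*(-494 + 58) = (-63 - 393)*(-494 + 58) = -456*(-436) = 198816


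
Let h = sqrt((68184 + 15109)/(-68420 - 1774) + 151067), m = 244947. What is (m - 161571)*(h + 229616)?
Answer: 19144463616 + 13896*sqrt(744331118608770)/11699 ≈ 1.9177e+10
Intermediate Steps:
h = sqrt(744331118608770)/70194 (h = sqrt(83293/(-70194) + 151067) = sqrt(83293*(-1/70194) + 151067) = sqrt(-83293/70194 + 151067) = sqrt(10603913705/70194) = sqrt(744331118608770)/70194 ≈ 388.67)
(m - 161571)*(h + 229616) = (244947 - 161571)*(sqrt(744331118608770)/70194 + 229616) = 83376*(229616 + sqrt(744331118608770)/70194) = 19144463616 + 13896*sqrt(744331118608770)/11699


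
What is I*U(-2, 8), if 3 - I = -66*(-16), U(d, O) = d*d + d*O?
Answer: 12636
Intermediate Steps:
U(d, O) = d² + O*d
I = -1053 (I = 3 - (-66)*(-16) = 3 - 1*1056 = 3 - 1056 = -1053)
I*U(-2, 8) = -(-2106)*(8 - 2) = -(-2106)*6 = -1053*(-12) = 12636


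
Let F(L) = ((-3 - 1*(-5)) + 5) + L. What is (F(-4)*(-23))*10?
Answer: -690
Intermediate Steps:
F(L) = 7 + L (F(L) = ((-3 + 5) + 5) + L = (2 + 5) + L = 7 + L)
(F(-4)*(-23))*10 = ((7 - 4)*(-23))*10 = (3*(-23))*10 = -69*10 = -690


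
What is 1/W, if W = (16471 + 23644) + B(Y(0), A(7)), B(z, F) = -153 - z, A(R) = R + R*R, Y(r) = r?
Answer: 1/39962 ≈ 2.5024e-5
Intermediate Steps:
A(R) = R + R**2
W = 39962 (W = (16471 + 23644) + (-153 - 1*0) = 40115 + (-153 + 0) = 40115 - 153 = 39962)
1/W = 1/39962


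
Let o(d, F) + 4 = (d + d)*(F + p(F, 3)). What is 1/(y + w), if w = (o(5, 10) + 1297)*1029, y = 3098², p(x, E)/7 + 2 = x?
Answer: 1/11607241 ≈ 8.6153e-8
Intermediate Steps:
p(x, E) = -14 + 7*x
o(d, F) = -4 + 2*d*(-14 + 8*F) (o(d, F) = -4 + (d + d)*(F + (-14 + 7*F)) = -4 + (2*d)*(-14 + 8*F) = -4 + 2*d*(-14 + 8*F))
y = 9597604
w = 2009637 (w = ((-4 - 28*5 + 16*10*5) + 1297)*1029 = ((-4 - 140 + 800) + 1297)*1029 = (656 + 1297)*1029 = 1953*1029 = 2009637)
1/(y + w) = 1/(9597604 + 2009637) = 1/11607241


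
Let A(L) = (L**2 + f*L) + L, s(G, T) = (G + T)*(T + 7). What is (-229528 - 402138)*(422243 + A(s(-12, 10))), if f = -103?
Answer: -269637370422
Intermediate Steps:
s(G, T) = (7 + T)*(G + T) (s(G, T) = (G + T)*(7 + T) = (7 + T)*(G + T))
A(L) = L**2 - 102*L (A(L) = (L**2 - 103*L) + L = L**2 - 102*L)
(-229528 - 402138)*(422243 + A(s(-12, 10))) = (-229528 - 402138)*(422243 + (10**2 + 7*(-12) + 7*10 - 12*10)*(-102 + (10**2 + 7*(-12) + 7*10 - 12*10))) = -631666*(422243 + (100 - 84 + 70 - 120)*(-102 + (100 - 84 + 70 - 120))) = -631666*(422243 - 34*(-102 - 34)) = -631666*(422243 - 34*(-136)) = -631666*(422243 + 4624) = -631666*426867 = -269637370422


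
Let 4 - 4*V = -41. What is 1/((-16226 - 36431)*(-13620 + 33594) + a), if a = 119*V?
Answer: -4/4207078317 ≈ -9.5078e-10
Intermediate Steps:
V = 45/4 (V = 1 - 1/4*(-41) = 1 + 41/4 = 45/4 ≈ 11.250)
a = 5355/4 (a = 119*(45/4) = 5355/4 ≈ 1338.8)
1/((-16226 - 36431)*(-13620 + 33594) + a) = 1/((-16226 - 36431)*(-13620 + 33594) + 5355/4) = 1/(-52657*19974 + 5355/4) = 1/(-1051770918 + 5355/4) = 1/(-4207078317/4) = -4/4207078317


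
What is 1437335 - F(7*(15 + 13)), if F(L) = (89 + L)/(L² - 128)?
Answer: 55032682195/38288 ≈ 1.4373e+6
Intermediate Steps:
F(L) = (89 + L)/(-128 + L²)
1437335 - F(7*(15 + 13)) = 1437335 - (89 + 7*(15 + 13))/(-128 + (7*(15 + 13))²) = 1437335 - (89 + 7*28)/(-128 + (7*28)²) = 1437335 - (89 + 196)/(-128 + 196²) = 1437335 - 285/(-128 + 38416) = 1437335 - 285/38288 = 55032682195/38288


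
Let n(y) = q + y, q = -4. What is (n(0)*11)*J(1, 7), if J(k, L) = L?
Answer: -308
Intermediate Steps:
n(y) = -4 + y
(n(0)*11)*J(1, 7) = ((-4 + 0)*11)*7 = -4*11*7 = -44*7 = -308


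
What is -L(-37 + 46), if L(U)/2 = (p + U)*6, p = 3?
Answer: -144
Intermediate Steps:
L(U) = 36 + 12*U (L(U) = 2*((3 + U)*6) = 2*(18 + 6*U) = 36 + 12*U)
-L(-37 + 46) = -(36 + 12*(-37 + 46)) = -(36 + 12*9) = -(36 + 108) = -1*144 = -144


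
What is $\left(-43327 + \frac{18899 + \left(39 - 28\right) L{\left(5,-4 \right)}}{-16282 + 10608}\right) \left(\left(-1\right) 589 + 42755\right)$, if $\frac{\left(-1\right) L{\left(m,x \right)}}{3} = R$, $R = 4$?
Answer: $- \frac{5183385526695}{2837} \approx -1.8271 \cdot 10^{9}$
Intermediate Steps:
$L{\left(m,x \right)} = -12$ ($L{\left(m,x \right)} = \left(-3\right) 4 = -12$)
$\left(-43327 + \frac{18899 + \left(39 - 28\right) L{\left(5,-4 \right)}}{-16282 + 10608}\right) \left(\left(-1\right) 589 + 42755\right) = \left(-43327 + \frac{18899 + \left(39 - 28\right) \left(-12\right)}{-16282 + 10608}\right) \left(\left(-1\right) 589 + 42755\right) = \left(-43327 + \frac{18899 + 11 \left(-12\right)}{-5674}\right) \left(-589 + 42755\right) = \left(-43327 + \left(18899 - 132\right) \left(- \frac{1}{5674}\right)\right) 42166 = \left(-43327 + 18767 \left(- \frac{1}{5674}\right)\right) 42166 = \left(-43327 - \frac{18767}{5674}\right) 42166 = \left(- \frac{245856165}{5674}\right) 42166 = - \frac{5183385526695}{2837}$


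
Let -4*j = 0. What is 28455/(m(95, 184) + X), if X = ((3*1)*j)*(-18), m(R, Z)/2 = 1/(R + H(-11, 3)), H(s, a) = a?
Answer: 1394295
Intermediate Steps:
j = 0 (j = -¼*0 = 0)
m(R, Z) = 2/(3 + R) (m(R, Z) = 2/(R + 3) = 2/(3 + R))
X = 0 (X = ((3*1)*0)*(-18) = (3*0)*(-18) = 0*(-18) = 0)
28455/(m(95, 184) + X) = 28455/(2/(3 + 95) + 0) = 28455/(2/98 + 0) = 28455/(2*(1/98) + 0) = 28455/(1/49 + 0) = 28455/(1/49) = 28455*49 = 1394295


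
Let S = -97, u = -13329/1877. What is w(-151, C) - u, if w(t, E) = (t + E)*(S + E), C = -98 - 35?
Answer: 122618969/1877 ≈ 65327.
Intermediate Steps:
u = -13329/1877 (u = -13329*1/1877 = -13329/1877 ≈ -7.1012)
C = -133
w(t, E) = (-97 + E)*(E + t) (w(t, E) = (t + E)*(-97 + E) = (E + t)*(-97 + E) = (-97 + E)*(E + t))
w(-151, C) - u = ((-133)² - 97*(-133) - 97*(-151) - 133*(-151)) - 1*(-13329/1877) = (17689 + 12901 + 14647 + 20083) + 13329/1877 = 65320 + 13329/1877 = 122618969/1877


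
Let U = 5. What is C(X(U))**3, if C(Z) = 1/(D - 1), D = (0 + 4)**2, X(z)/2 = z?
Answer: 1/3375 ≈ 0.00029630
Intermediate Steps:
X(z) = 2*z
D = 16 (D = 4**2 = 16)
C(Z) = 1/15 (C(Z) = 1/(16 - 1) = 1/15)
C(X(U))**3 = (1/15)**3 = 1/3375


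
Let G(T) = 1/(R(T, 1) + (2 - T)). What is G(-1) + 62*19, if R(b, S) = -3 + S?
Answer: 1179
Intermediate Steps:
G(T) = -1/T (G(T) = 1/((-3 + 1) + (2 - T)) = 1/(-2 + (2 - T)) = 1/(-T) = -1/T)
G(-1) + 62*19 = -1/(-1) + 62*19 = -1*(-1) + 1178 = 1 + 1178 = 1179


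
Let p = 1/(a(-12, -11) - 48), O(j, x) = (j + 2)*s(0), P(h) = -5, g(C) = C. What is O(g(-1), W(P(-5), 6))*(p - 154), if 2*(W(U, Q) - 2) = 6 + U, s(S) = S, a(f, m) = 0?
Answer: 0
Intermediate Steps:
W(U, Q) = 5 + U/2 (W(U, Q) = 2 + (6 + U)/2 = 2 + (3 + U/2) = 5 + U/2)
O(j, x) = 0 (O(j, x) = (j + 2)*0 = (2 + j)*0 = 0)
p = -1/48 (p = 1/(0 - 48) = 1/(-48) = -1/48 ≈ -0.020833)
O(g(-1), W(P(-5), 6))*(p - 154) = 0*(-1/48 - 154) = 0*(-7393/48) = 0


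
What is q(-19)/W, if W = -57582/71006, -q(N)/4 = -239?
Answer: -33940868/28791 ≈ -1178.9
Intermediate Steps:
q(N) = 956 (q(N) = -4*(-239) = 956)
W = -28791/35503 (W = -57582*1/71006 = -28791/35503 ≈ -0.81095)
q(-19)/W = 956/(-28791/35503) = 956*(-35503/28791) = -33940868/28791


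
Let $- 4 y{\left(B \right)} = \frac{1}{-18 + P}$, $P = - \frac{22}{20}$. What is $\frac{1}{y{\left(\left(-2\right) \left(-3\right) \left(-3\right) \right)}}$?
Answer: $\frac{382}{5} \approx 76.4$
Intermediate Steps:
$P = - \frac{11}{10}$ ($P = \left(-22\right) \frac{1}{20} = - \frac{11}{10} \approx -1.1$)
$y{\left(B \right)} = \frac{5}{382}$ ($y{\left(B \right)} = - \frac{1}{4 \left(-18 - \frac{11}{10}\right)} = - \frac{1}{4 \left(- \frac{191}{10}\right)} = \left(- \frac{1}{4}\right) \left(- \frac{10}{191}\right) = \frac{5}{382}$)
$\frac{1}{y{\left(\left(-2\right) \left(-3\right) \left(-3\right) \right)}} = \frac{1}{\frac{5}{382}} = \frac{382}{5}$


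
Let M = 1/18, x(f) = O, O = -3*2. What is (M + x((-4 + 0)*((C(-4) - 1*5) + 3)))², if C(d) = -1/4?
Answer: 11449/324 ≈ 35.336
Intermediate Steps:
C(d) = -¼ (C(d) = -1*¼ = -¼)
O = -6
x(f) = -6
M = 1/18 ≈ 0.055556
(M + x((-4 + 0)*((C(-4) - 1*5) + 3)))² = (1/18 - 6)² = (-107/18)² = 11449/324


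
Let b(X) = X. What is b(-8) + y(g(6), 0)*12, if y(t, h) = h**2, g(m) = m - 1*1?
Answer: -8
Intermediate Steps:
g(m) = -1 + m (g(m) = m - 1 = -1 + m)
b(-8) + y(g(6), 0)*12 = -8 + 0**2*12 = -8 + 0*12 = -8 + 0 = -8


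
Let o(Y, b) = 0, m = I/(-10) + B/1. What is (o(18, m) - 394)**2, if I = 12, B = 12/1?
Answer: 155236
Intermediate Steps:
B = 12 (B = 12*1 = 12)
m = 54/5 (m = 12/(-10) + 12/1 = 12*(-1/10) + 12*1 = -6/5 + 12 = 54/5 ≈ 10.800)
(o(18, m) - 394)**2 = (0 - 394)**2 = (-394)**2 = 155236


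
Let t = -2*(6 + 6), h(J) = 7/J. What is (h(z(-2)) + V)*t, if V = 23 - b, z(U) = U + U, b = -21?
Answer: -1014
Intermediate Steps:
z(U) = 2*U
t = -24 (t = -2*12 = -24)
V = 44 (V = 23 - 1*(-21) = 23 + 21 = 44)
(h(z(-2)) + V)*t = (7/((2*(-2))) + 44)*(-24) = (7/(-4) + 44)*(-24) = (7*(-1/4) + 44)*(-24) = (-7/4 + 44)*(-24) = (169/4)*(-24) = -1014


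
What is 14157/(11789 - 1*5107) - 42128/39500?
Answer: 5340427/5075750 ≈ 1.0521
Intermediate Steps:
14157/(11789 - 1*5107) - 42128/39500 = 14157/(11789 - 5107) - 42128*1/39500 = 14157/6682 - 10532/9875 = 14157*(1/6682) - 10532/9875 = 1089/514 - 10532/9875 = 5340427/5075750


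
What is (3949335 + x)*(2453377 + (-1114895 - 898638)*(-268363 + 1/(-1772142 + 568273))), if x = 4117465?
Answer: 5247638173935311755319600/1203869 ≈ 4.3590e+18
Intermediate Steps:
(3949335 + x)*(2453377 + (-1114895 - 898638)*(-268363 + 1/(-1772142 + 568273))) = (3949335 + 4117465)*(2453377 + (-1114895 - 898638)*(-268363 + 1/(-1772142 + 568273))) = 8066800*(2453377 - 2013533*(-268363 + 1/(-1203869))) = 8066800*(2453377 - 2013533*(-268363 - 1/1203869)) = 8066800*(2453377 - 2013533*(-323073896448/1203869)) = 8066800*(2453377 + 650519951936630784/1203869) = 8066800*(650522905481146397/1203869) = 5247638173935311755319600/1203869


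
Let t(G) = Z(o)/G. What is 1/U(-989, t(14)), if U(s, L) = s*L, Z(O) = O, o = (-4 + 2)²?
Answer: -7/1978 ≈ -0.0035389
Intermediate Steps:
o = 4 (o = (-2)² = 4)
t(G) = 4/G
U(s, L) = L*s
1/U(-989, t(14)) = 1/((4/14)*(-989)) = 1/((4*(1/14))*(-989)) = 1/((2/7)*(-989)) = 1/(-1978/7) = -7/1978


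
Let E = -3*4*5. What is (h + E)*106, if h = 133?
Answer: 7738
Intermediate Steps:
E = -60 (E = -12*5 = -60)
(h + E)*106 = (133 - 60)*106 = 73*106 = 7738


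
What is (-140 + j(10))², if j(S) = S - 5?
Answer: 18225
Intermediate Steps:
j(S) = -5 + S
(-140 + j(10))² = (-140 + (-5 + 10))² = (-140 + 5)² = (-135)² = 18225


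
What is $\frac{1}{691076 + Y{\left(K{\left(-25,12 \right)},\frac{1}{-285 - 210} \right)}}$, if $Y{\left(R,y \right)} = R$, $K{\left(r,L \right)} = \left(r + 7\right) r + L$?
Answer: $\frac{1}{691538} \approx 1.4461 \cdot 10^{-6}$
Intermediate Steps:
$K{\left(r,L \right)} = L + r \left(7 + r\right)$ ($K{\left(r,L \right)} = \left(7 + r\right) r + L = r \left(7 + r\right) + L = L + r \left(7 + r\right)$)
$\frac{1}{691076 + Y{\left(K{\left(-25,12 \right)},\frac{1}{-285 - 210} \right)}} = \frac{1}{691076 + \left(12 + \left(-25\right)^{2} + 7 \left(-25\right)\right)} = \frac{1}{691076 + \left(12 + 625 - 175\right)} = \frac{1}{691076 + 462} = \frac{1}{691538}$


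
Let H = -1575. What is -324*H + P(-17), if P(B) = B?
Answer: 510283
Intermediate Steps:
-324*H + P(-17) = -324*(-1575) - 17 = 510300 - 17 = 510283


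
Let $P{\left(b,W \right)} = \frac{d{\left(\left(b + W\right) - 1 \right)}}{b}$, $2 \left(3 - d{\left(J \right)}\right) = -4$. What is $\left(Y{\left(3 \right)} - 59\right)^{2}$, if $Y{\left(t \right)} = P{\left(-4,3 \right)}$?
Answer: $\frac{58081}{16} \approx 3630.1$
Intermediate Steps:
$d{\left(J \right)} = 5$ ($d{\left(J \right)} = 3 - -2 = 3 + 2 = 5$)
$P{\left(b,W \right)} = \frac{5}{b}$
$Y{\left(t \right)} = - \frac{5}{4}$ ($Y{\left(t \right)} = \frac{5}{-4} = 5 \left(- \frac{1}{4}\right) = - \frac{5}{4}$)
$\left(Y{\left(3 \right)} - 59\right)^{2} = \left(- \frac{5}{4} - 59\right)^{2} = \left(- \frac{241}{4}\right)^{2} = \frac{58081}{16}$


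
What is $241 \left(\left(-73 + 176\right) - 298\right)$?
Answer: $-46995$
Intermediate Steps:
$241 \left(\left(-73 + 176\right) - 298\right) = 241 \left(103 - 298\right) = 241 \left(-195\right) = -46995$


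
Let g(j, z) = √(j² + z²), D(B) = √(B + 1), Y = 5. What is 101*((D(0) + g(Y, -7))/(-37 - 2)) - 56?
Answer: -2285/39 - 101*√74/39 ≈ -80.868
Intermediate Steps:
D(B) = √(1 + B)
101*((D(0) + g(Y, -7))/(-37 - 2)) - 56 = 101*((√(1 + 0) + √(5² + (-7)²))/(-37 - 2)) - 56 = 101*((√1 + √(25 + 49))/(-39)) - 56 = 101*((1 + √74)*(-1/39)) - 56 = 101*(-1/39 - √74/39) - 56 = (-101/39 - 101*√74/39) - 56 = -2285/39 - 101*√74/39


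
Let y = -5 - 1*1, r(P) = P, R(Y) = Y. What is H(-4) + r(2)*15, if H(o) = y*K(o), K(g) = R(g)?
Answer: 54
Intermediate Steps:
y = -6 (y = -5 - 1 = -6)
K(g) = g
H(o) = -6*o
H(-4) + r(2)*15 = -6*(-4) + 2*15 = 24 + 30 = 54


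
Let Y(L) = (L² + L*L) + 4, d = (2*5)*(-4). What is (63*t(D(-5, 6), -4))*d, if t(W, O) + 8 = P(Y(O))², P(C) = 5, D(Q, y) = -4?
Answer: -42840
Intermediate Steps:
d = -40 (d = 10*(-4) = -40)
Y(L) = 4 + 2*L² (Y(L) = (L² + L²) + 4 = 2*L² + 4 = 4 + 2*L²)
t(W, O) = 17 (t(W, O) = -8 + 5² = -8 + 25 = 17)
(63*t(D(-5, 6), -4))*d = (63*17)*(-40) = 1071*(-40) = -42840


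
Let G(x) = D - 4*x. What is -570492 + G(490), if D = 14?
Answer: -572438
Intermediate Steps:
G(x) = 14 - 4*x
-570492 + G(490) = -570492 + (14 - 4*490) = -570492 + (14 - 1960) = -570492 - 1946 = -572438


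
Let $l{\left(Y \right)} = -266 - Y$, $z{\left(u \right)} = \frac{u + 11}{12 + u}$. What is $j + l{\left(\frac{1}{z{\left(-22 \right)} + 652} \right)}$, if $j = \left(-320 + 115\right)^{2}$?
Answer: $\frac{272728019}{6531} \approx 41759.0$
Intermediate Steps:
$z{\left(u \right)} = \frac{11 + u}{12 + u}$
$j = 42025$ ($j = \left(-205\right)^{2} = 42025$)
$j + l{\left(\frac{1}{z{\left(-22 \right)} + 652} \right)} = 42025 - \left(266 + \frac{1}{\frac{11 - 22}{12 - 22} + 652}\right) = 42025 - \left(266 + \frac{1}{\frac{1}{-10} \left(-11\right) + 652}\right) = 42025 - \left(266 + \frac{1}{\left(- \frac{1}{10}\right) \left(-11\right) + 652}\right) = 42025 - \left(266 + \frac{1}{\frac{11}{10} + 652}\right) = 42025 - \frac{1737256}{6531} = \frac{272728019}{6531}$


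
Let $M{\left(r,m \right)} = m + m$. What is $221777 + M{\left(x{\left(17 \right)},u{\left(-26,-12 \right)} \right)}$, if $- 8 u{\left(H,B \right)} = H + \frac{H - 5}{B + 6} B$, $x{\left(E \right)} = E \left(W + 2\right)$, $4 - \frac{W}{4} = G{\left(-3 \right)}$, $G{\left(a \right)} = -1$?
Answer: $221799$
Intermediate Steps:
$W = 20$ ($W = 16 - -4 = 16 + 4 = 20$)
$x{\left(E \right)} = 22 E$ ($x{\left(E \right)} = E \left(20 + 2\right) = E 22 = 22 E$)
$u{\left(H,B \right)} = - \frac{H}{8} - \frac{B \left(-5 + H\right)}{8 \left(6 + B\right)}$ ($u{\left(H,B \right)} = - \frac{H + \frac{H - 5}{B + 6} B}{8} = - \frac{H + \frac{-5 + H}{6 + B} B}{8} = - \frac{H + \frac{B \left(-5 + H\right)}{6 + B}}{8} = - \frac{H}{8} - \frac{B \left(-5 + H\right)}{8 \left(6 + B\right)}$)
$M{\left(r,m \right)} = 2 m$
$221777 + M{\left(x{\left(17 \right)},u{\left(-26,-12 \right)} \right)} = 221777 + 2 \frac{\left(-6\right) \left(-26\right) + 5 \left(-12\right) - \left(-24\right) \left(-26\right)}{8 \left(6 - 12\right)} = 221777 + 2 \frac{156 - 60 - 624}{8 \left(-6\right)} = 221777 + 2 \cdot \frac{1}{8} \left(- \frac{1}{6}\right) \left(-528\right) = 221777 + 2 \cdot 11 = 221777 + 22 = 221799$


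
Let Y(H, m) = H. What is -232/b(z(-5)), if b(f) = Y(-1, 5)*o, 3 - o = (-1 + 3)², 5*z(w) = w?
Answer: -232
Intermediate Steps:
z(w) = w/5
o = -1 (o = 3 - (-1 + 3)² = 3 - 1*2² = 3 - 1*4 = 3 - 4 = -1)
b(f) = 1 (b(f) = -1*(-1) = 1)
-232/b(z(-5)) = -232/1 = -232*1 = -232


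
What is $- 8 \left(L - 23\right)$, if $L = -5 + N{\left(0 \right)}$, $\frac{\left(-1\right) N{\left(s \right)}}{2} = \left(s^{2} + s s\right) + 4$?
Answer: $288$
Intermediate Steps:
$N{\left(s \right)} = -8 - 4 s^{2}$ ($N{\left(s \right)} = - 2 \left(\left(s^{2} + s s\right) + 4\right) = - 2 \left(\left(s^{2} + s^{2}\right) + 4\right) = - 2 \left(2 s^{2} + 4\right) = - 2 \left(4 + 2 s^{2}\right) = -8 - 4 s^{2}$)
$L = -13$ ($L = -5 - \left(8 + 4 \cdot 0^{2}\right) = -5 - 8 = -13$)
$- 8 \left(L - 23\right) = - 8 \left(-13 - 23\right) = \left(-8\right) \left(-36\right) = 288$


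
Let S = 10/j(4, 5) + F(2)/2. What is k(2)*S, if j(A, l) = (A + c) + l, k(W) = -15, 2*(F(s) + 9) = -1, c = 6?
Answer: 245/4 ≈ 61.250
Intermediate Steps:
F(s) = -19/2 (F(s) = -9 + (½)*(-1) = -9 - ½ = -19/2)
j(A, l) = 6 + A + l (j(A, l) = (A + 6) + l = (6 + A) + l = 6 + A + l)
S = -49/12 (S = 10/(6 + 4 + 5) - 19/2/2 = 10/15 - 19/2*½ = 10*(1/15) - 19/4 = ⅔ - 19/4 = -49/12 ≈ -4.0833)
k(2)*S = -15*(-49/12) = 245/4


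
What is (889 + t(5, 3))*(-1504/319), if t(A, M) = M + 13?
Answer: -1361120/319 ≈ -4266.8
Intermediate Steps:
t(A, M) = 13 + M
(889 + t(5, 3))*(-1504/319) = (889 + (13 + 3))*(-1504/319) = (889 + 16)*(-1504*1/319) = 905*(-1504/319) = -1361120/319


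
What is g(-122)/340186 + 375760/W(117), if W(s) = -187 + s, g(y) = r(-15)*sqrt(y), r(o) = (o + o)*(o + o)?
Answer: -5368 + 450*I*sqrt(122)/170093 ≈ -5368.0 + 0.029222*I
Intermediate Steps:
r(o) = 4*o**2 (r(o) = (2*o)*(2*o) = 4*o**2)
g(y) = 900*sqrt(y) (g(y) = (4*(-15)**2)*sqrt(y) = (4*225)*sqrt(y) = 900*sqrt(y))
g(-122)/340186 + 375760/W(117) = (900*sqrt(-122))/340186 + 375760/(-187 + 117) = (900*(I*sqrt(122)))*(1/340186) + 375760/(-70) = (900*I*sqrt(122))*(1/340186) + 375760*(-1/70) = 450*I*sqrt(122)/170093 - 5368 = -5368 + 450*I*sqrt(122)/170093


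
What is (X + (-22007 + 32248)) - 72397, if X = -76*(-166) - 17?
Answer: -49557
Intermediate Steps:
X = 12599 (X = 12616 - 17 = 12599)
(X + (-22007 + 32248)) - 72397 = (12599 + (-22007 + 32248)) - 72397 = (12599 + 10241) - 72397 = 22840 - 72397 = -49557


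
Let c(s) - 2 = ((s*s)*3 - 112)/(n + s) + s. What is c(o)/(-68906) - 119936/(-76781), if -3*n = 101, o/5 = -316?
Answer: 21159560684089/12806070573913 ≈ 1.6523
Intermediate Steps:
o = -1580 (o = 5*(-316) = -1580)
n = -101/3 (n = -1/3*101 = -101/3 ≈ -33.667)
c(s) = 2 + s + (-112 + 3*s**2)/(-101/3 + s) (c(s) = 2 + (((s*s)*3 - 112)/(-101/3 + s) + s) = 2 + ((s**2*3 - 112)/(-101/3 + s) + s) = 2 + ((3*s**2 - 112)/(-101/3 + s) + s) = 2 + ((-112 + 3*s**2)/(-101/3 + s) + s) = 2 + (s + (-112 + 3*s**2)/(-101/3 + s)) = 2 + s + (-112 + 3*s**2)/(-101/3 + s))
c(o)/(-68906) - 119936/(-76781) = ((-538 - 95*(-1580) + 12*(-1580)**2)/(-101 + 3*(-1580)))/(-68906) - 119936/(-76781) = ((-538 + 150100 + 12*2496400)/(-101 - 4740))*(-1/68906) - 119936*(-1/76781) = ((-538 + 150100 + 29956800)/(-4841))*(-1/68906) + 119936/76781 = -1/4841*30106362*(-1/68906) + 119936/76781 = -30106362/4841*(-1/68906) + 119936/76781 = 15053181/166786973 + 119936/76781 = 21159560684089/12806070573913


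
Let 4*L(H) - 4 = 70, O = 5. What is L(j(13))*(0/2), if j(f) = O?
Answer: 0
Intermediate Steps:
j(f) = 5
L(H) = 37/2 (L(H) = 1 + (¼)*70 = 1 + 35/2 = 37/2)
L(j(13))*(0/2) = 37*(0/2)/2 = 37*(0*(½))/2 = (37/2)*0 = 0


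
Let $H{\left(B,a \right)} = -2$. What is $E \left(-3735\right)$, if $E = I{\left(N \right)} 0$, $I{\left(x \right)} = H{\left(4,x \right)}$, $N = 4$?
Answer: $0$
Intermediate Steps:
$I{\left(x \right)} = -2$
$E = 0$ ($E = \left(-2\right) 0 = 0$)
$E \left(-3735\right) = 0 \left(-3735\right) = 0$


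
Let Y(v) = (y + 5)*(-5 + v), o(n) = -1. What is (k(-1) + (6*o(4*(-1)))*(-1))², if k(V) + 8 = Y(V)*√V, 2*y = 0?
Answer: -896 + 120*I ≈ -896.0 + 120.0*I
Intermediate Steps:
y = 0 (y = (½)*0 = 0)
Y(v) = -25 + 5*v (Y(v) = (0 + 5)*(-5 + v) = 5*(-5 + v) = -25 + 5*v)
k(V) = -8 + √V*(-25 + 5*V) (k(V) = -8 + (-25 + 5*V)*√V = -8 + √V*(-25 + 5*V))
(k(-1) + (6*o(4*(-1)))*(-1))² = ((-8 + 5*√(-1)*(-5 - 1)) + (6*(-1))*(-1))² = ((-8 + 5*I*(-6)) - 6*(-1))² = ((-8 - 30*I) + 6)² = (-2 - 30*I)²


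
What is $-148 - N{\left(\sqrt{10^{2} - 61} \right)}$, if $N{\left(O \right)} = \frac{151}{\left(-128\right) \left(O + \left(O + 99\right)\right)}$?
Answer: $- \frac{60899977}{411520} - \frac{151 \sqrt{39}}{617280} \approx -147.99$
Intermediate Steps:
$N{\left(O \right)} = \frac{151}{-12672 - 256 O}$ ($N{\left(O \right)} = \frac{151}{\left(-128\right) \left(O + \left(99 + O\right)\right)} = \frac{151}{\left(-128\right) \left(99 + 2 O\right)} = \frac{151}{-12672 - 256 O}$)
$-148 - N{\left(\sqrt{10^{2} - 61} \right)} = -148 - - \frac{151}{12672 + 256 \sqrt{10^{2} - 61}} = -148 - - \frac{151}{12672 + 256 \sqrt{100 - 61}} = -148 - - \frac{151}{12672 + 256 \sqrt{39}} = -148 + \frac{151}{12672 + 256 \sqrt{39}}$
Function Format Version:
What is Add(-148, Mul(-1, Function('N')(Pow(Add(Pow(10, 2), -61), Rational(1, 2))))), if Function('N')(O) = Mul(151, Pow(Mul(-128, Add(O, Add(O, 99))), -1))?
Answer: Add(Rational(-60899977, 411520), Mul(Rational(-151, 617280), Pow(39, Rational(1, 2)))) ≈ -147.99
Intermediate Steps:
Function('N')(O) = Mul(151, Pow(Add(-12672, Mul(-256, O)), -1)) (Function('N')(O) = Mul(151, Pow(Mul(-128, Add(O, Add(99, O))), -1)) = Mul(151, Pow(Mul(-128, Add(99, Mul(2, O))), -1)) = Mul(151, Pow(Add(-12672, Mul(-256, O)), -1)))
Add(-148, Mul(-1, Function('N')(Pow(Add(Pow(10, 2), -61), Rational(1, 2))))) = Add(-148, Mul(-1, Mul(-151, Pow(Add(12672, Mul(256, Pow(Add(Pow(10, 2), -61), Rational(1, 2)))), -1)))) = Add(-148, Mul(-1, Mul(-151, Pow(Add(12672, Mul(256, Pow(Add(100, -61), Rational(1, 2)))), -1)))) = Add(-148, Mul(-1, Mul(-151, Pow(Add(12672, Mul(256, Pow(39, Rational(1, 2)))), -1)))) = Add(-148, Mul(151, Pow(Add(12672, Mul(256, Pow(39, Rational(1, 2)))), -1)))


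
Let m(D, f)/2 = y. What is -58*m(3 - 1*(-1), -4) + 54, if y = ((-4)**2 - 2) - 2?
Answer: -1338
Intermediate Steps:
y = 12 (y = (16 - 2) - 2 = 14 - 2 = 12)
m(D, f) = 24 (m(D, f) = 2*12 = 24)
-58*m(3 - 1*(-1), -4) + 54 = -58*24 + 54 = -1392 + 54 = -1338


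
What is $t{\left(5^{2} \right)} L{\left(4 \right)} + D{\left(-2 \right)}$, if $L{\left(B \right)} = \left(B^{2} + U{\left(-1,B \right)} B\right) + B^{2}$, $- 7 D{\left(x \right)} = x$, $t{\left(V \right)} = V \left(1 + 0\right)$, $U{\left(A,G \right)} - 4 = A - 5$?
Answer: $\frac{4202}{7} \approx 600.29$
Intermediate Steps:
$U{\left(A,G \right)} = -1 + A$ ($U{\left(A,G \right)} = 4 + \left(A - 5\right) = 4 + \left(-5 + A\right) = -1 + A$)
$t{\left(V \right)} = V$ ($t{\left(V \right)} = V 1 = V$)
$D{\left(x \right)} = - \frac{x}{7}$
$L{\left(B \right)} = - 2 B + 2 B^{2}$ ($L{\left(B \right)} = \left(B^{2} + \left(-1 - 1\right) B\right) + B^{2} = \left(B^{2} - 2 B\right) + B^{2} = - 2 B + 2 B^{2}$)
$t{\left(5^{2} \right)} L{\left(4 \right)} + D{\left(-2 \right)} = 5^{2} \cdot 2 \cdot 4 \left(-1 + 4\right) - - \frac{2}{7} = 25 \cdot 2 \cdot 4 \cdot 3 + \frac{2}{7} = 25 \cdot 24 + \frac{2}{7} = 600 + \frac{2}{7} = \frac{4202}{7}$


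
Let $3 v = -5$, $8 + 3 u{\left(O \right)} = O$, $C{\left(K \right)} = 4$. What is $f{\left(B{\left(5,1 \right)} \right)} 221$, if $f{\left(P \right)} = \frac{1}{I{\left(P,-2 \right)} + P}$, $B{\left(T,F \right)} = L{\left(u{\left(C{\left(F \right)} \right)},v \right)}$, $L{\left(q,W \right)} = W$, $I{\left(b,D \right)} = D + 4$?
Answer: $663$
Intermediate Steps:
$I{\left(b,D \right)} = 4 + D$
$u{\left(O \right)} = - \frac{8}{3} + \frac{O}{3}$
$v = - \frac{5}{3}$ ($v = \frac{1}{3} \left(-5\right) = - \frac{5}{3} \approx -1.6667$)
$B{\left(T,F \right)} = - \frac{5}{3}$
$f{\left(P \right)} = \frac{1}{2 + P}$ ($f{\left(P \right)} = \frac{1}{\left(4 - 2\right) + P} = \frac{1}{2 + P}$)
$f{\left(B{\left(5,1 \right)} \right)} 221 = \frac{1}{2 - \frac{5}{3}} \cdot 221 = \frac{1}{\frac{1}{3}} \cdot 221 = 3 \cdot 221 = 663$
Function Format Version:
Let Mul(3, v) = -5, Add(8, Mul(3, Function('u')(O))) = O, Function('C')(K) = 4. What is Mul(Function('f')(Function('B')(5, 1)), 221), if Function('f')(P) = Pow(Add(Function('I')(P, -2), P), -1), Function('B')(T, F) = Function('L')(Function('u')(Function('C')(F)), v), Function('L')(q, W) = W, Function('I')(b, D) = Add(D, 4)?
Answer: 663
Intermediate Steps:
Function('I')(b, D) = Add(4, D)
Function('u')(O) = Add(Rational(-8, 3), Mul(Rational(1, 3), O))
v = Rational(-5, 3) (v = Mul(Rational(1, 3), -5) = Rational(-5, 3) ≈ -1.6667)
Function('B')(T, F) = Rational(-5, 3)
Function('f')(P) = Pow(Add(2, P), -1) (Function('f')(P) = Pow(Add(Add(4, -2), P), -1) = Pow(Add(2, P), -1))
Mul(Function('f')(Function('B')(5, 1)), 221) = Mul(Pow(Add(2, Rational(-5, 3)), -1), 221) = Mul(Pow(Rational(1, 3), -1), 221) = Mul(3, 221) = 663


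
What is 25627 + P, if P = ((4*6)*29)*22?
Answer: 40939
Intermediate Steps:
P = 15312 (P = (24*29)*22 = 696*22 = 15312)
25627 + P = 25627 + 15312 = 40939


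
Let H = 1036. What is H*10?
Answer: 10360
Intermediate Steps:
H*10 = 1036*10 = 10360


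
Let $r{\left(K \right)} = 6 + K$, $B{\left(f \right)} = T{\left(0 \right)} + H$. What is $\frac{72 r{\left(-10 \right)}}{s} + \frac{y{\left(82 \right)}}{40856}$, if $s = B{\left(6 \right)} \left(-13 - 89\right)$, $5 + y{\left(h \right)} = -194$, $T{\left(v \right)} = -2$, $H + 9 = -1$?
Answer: $- \frac{166807}{694552} \approx -0.24016$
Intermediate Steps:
$H = -10$ ($H = -9 - 1 = -10$)
$B{\left(f \right)} = -12$ ($B{\left(f \right)} = -2 - 10 = -12$)
$y{\left(h \right)} = -199$ ($y{\left(h \right)} = -5 - 194 = -199$)
$s = 1224$ ($s = - 12 \left(-13 - 89\right) = \left(-12\right) \left(-102\right) = 1224$)
$\frac{72 r{\left(-10 \right)}}{s} + \frac{y{\left(82 \right)}}{40856} = \frac{72 \left(6 - 10\right)}{1224} - \frac{199}{40856} = 72 \left(-4\right) \frac{1}{1224} - \frac{199}{40856} = \left(-288\right) \frac{1}{1224} - \frac{199}{40856} = - \frac{4}{17} - \frac{199}{40856} = - \frac{166807}{694552}$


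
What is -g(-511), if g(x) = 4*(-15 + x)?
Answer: 2104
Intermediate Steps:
g(x) = -60 + 4*x
-g(-511) = -(-60 + 4*(-511)) = -(-60 - 2044) = -1*(-2104) = 2104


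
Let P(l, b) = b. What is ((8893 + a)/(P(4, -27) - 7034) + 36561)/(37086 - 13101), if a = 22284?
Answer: 258126044/169358085 ≈ 1.5241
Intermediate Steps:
((8893 + a)/(P(4, -27) - 7034) + 36561)/(37086 - 13101) = ((8893 + 22284)/(-27 - 7034) + 36561)/(37086 - 13101) = (31177/(-7061) + 36561)/23985 = (31177*(-1/7061) + 36561)*(1/23985) = (-31177/7061 + 36561)*(1/23985) = (258126044/7061)*(1/23985) = 258126044/169358085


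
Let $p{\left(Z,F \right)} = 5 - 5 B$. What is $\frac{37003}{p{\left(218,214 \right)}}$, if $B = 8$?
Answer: $- \frac{37003}{35} \approx -1057.2$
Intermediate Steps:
$p{\left(Z,F \right)} = -35$ ($p{\left(Z,F \right)} = 5 - 40 = -35$)
$\frac{37003}{p{\left(218,214 \right)}} = \frac{37003}{-35} = 37003 \left(- \frac{1}{35}\right) = - \frac{37003}{35}$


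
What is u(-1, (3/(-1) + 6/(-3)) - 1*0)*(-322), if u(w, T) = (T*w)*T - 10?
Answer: 11270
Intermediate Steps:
u(w, T) = -10 + w*T² (u(w, T) = w*T² - 10 = -10 + w*T²)
u(-1, (3/(-1) + 6/(-3)) - 1*0)*(-322) = (-10 - ((3/(-1) + 6/(-3)) - 1*0)²)*(-322) = (-10 - ((3*(-1) + 6*(-⅓)) + 0)²)*(-322) = (-10 - ((-3 - 2) + 0)²)*(-322) = (-10 - (-5 + 0)²)*(-322) = (-10 - 1*(-5)²)*(-322) = (-10 - 1*25)*(-322) = (-10 - 25)*(-322) = -35*(-322) = 11270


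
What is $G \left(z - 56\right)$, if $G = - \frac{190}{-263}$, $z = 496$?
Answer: $\frac{83600}{263} \approx 317.87$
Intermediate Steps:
$G = \frac{190}{263}$ ($G = \left(-190\right) \left(- \frac{1}{263}\right) = \frac{190}{263} \approx 0.72243$)
$G \left(z - 56\right) = \frac{190 \left(496 - 56\right)}{263} = \frac{190}{263} \cdot 440 = \frac{83600}{263}$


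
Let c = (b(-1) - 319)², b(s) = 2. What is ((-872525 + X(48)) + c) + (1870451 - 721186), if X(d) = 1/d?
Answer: 18106993/48 ≈ 3.7723e+5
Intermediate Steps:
c = 100489 (c = (2 - 319)² = (-317)² = 100489)
((-872525 + X(48)) + c) + (1870451 - 721186) = ((-872525 + 1/48) + 100489) + (1870451 - 721186) = ((-872525 + 1/48) + 100489) + 1149265 = (-41881199/48 + 100489) + 1149265 = -37057727/48 + 1149265 = 18106993/48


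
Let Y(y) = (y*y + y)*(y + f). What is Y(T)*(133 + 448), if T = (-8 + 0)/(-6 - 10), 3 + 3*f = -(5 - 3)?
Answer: -4067/8 ≈ -508.38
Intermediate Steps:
f = -5/3 (f = -1 + (-(5 - 3))/3 = -1 + (-1*2)/3 = -1 + (1/3)*(-2) = -1 - 2/3 = -5/3 ≈ -1.6667)
T = 1/2 (T = -8/(-16) = -8*(-1/16) = 1/2 ≈ 0.50000)
Y(y) = (-5/3 + y)*(y + y**2) (Y(y) = (y*y + y)*(y - 5/3) = (y**2 + y)*(-5/3 + y) = (y + y**2)*(-5/3 + y) = (-5/3 + y)*(y + y**2))
Y(T)*(133 + 448) = ((1/3)*(1/2)*(-5 - 2*1/2 + 3*(1/2)**2))*(133 + 448) = ((1/3)*(1/2)*(-5 - 1 + 3*(1/4)))*581 = ((1/3)*(1/2)*(-5 - 1 + 3/4))*581 = ((1/3)*(1/2)*(-21/4))*581 = -7/8*581 = -4067/8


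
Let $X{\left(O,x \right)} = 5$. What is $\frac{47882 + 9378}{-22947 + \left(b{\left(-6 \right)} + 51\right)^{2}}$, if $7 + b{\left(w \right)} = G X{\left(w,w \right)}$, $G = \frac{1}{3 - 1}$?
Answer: $- \frac{32720}{11877} \approx -2.7549$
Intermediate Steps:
$G = \frac{1}{2} \approx 0.5$
$b{\left(w \right)} = - \frac{9}{2}$ ($b{\left(w \right)} = -7 + \frac{1}{2} \cdot 5 = -7 + \frac{5}{2} = - \frac{9}{2}$)
$\frac{47882 + 9378}{-22947 + \left(b{\left(-6 \right)} + 51\right)^{2}} = \frac{47882 + 9378}{-22947 + \left(- \frac{9}{2} + 51\right)^{2}} = \frac{57260}{-22947 + \left(\frac{93}{2}\right)^{2}} = \frac{57260}{-22947 + \frac{8649}{4}} = \frac{57260}{- \frac{83139}{4}} = 57260 \left(- \frac{4}{83139}\right) = - \frac{32720}{11877}$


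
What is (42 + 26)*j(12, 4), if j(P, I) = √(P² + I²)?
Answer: 272*√10 ≈ 860.14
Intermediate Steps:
j(P, I) = √(I² + P²)
(42 + 26)*j(12, 4) = (42 + 26)*√(4² + 12²) = 68*√(16 + 144) = 68*√160 = 68*(4*√10) = 272*√10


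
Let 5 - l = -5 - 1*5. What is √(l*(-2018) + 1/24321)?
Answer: I*√147975530469/2211 ≈ 173.98*I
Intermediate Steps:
l = 15 (l = 5 - (-5 - 1*5) = 5 - (-5 - 5) = 5 - 1*(-10) = 5 + 10 = 15)
√(l*(-2018) + 1/24321) = √(15*(-2018) + 1/24321) = √(-30270 + 1/24321) = √(-736196669/24321) = I*√147975530469/2211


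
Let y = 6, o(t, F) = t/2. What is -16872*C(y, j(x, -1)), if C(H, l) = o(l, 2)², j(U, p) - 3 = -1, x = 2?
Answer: -16872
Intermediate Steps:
j(U, p) = 2 (j(U, p) = 3 - 1 = 2)
o(t, F) = t/2 (o(t, F) = t*(½) = t/2)
C(H, l) = l²/4 (C(H, l) = (l/2)² = l²/4)
-16872*C(y, j(x, -1)) = -4218*2² = -4218*4 = -16872*1 = -16872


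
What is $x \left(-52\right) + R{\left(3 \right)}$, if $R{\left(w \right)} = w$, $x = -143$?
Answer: $7439$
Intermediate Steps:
$x \left(-52\right) + R{\left(3 \right)} = \left(-143\right) \left(-52\right) + 3 = 7436 + 3 = 7439$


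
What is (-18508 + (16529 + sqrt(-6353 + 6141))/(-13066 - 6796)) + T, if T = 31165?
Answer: 251376805/19862 - I*sqrt(53)/9931 ≈ 12656.0 - 0.00073307*I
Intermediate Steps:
(-18508 + (16529 + sqrt(-6353 + 6141))/(-13066 - 6796)) + T = (-18508 + (16529 + sqrt(-6353 + 6141))/(-13066 - 6796)) + 31165 = (-18508 + (16529 + sqrt(-212))/(-19862)) + 31165 = (-18508 + (16529 + 2*I*sqrt(53))*(-1/19862)) + 31165 = (-18508 + (-16529/19862 - I*sqrt(53)/9931)) + 31165 = (-367622425/19862 - I*sqrt(53)/9931) + 31165 = 251376805/19862 - I*sqrt(53)/9931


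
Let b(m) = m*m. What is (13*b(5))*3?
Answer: 975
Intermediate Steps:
b(m) = m²
(13*b(5))*3 = (13*5²)*3 = (13*25)*3 = 325*3 = 975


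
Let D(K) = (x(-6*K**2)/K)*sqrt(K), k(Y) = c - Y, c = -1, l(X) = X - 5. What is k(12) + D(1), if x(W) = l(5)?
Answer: -13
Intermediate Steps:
l(X) = -5 + X
k(Y) = -1 - Y
x(W) = 0 (x(W) = -5 + 5 = 0)
D(K) = 0 (D(K) = (0/K)*sqrt(K) = 0*sqrt(K) = 0)
k(12) + D(1) = (-1 - 1*12) + 0 = (-1 - 12) + 0 = -13 + 0 = -13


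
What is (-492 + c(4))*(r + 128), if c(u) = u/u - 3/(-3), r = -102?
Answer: -12740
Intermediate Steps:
c(u) = 2 (c(u) = 1 - 3*(-⅓) = 1 + 1 = 2)
(-492 + c(4))*(r + 128) = (-492 + 2)*(-102 + 128) = -490*26 = -12740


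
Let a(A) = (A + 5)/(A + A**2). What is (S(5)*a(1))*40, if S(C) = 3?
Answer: 360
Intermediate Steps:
a(A) = (5 + A)/(A + A**2)
(S(5)*a(1))*40 = (3*((5 + 1)/(1*(1 + 1))))*40 = (3*(1*6/2))*40 = (3*(1*(1/2)*6))*40 = (3*3)*40 = 9*40 = 360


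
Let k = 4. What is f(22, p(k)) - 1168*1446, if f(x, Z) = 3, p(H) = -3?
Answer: -1688925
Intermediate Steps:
f(22, p(k)) - 1168*1446 = 3 - 1168*1446 = 3 - 1688928 = -1688925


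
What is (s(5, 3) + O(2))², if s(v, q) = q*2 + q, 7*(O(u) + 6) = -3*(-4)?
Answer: 1089/49 ≈ 22.224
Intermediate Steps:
O(u) = -30/7 (O(u) = -6 + (-3*(-4))/7 = -6 + (⅐)*12 = -6 + 12/7 = -30/7)
s(v, q) = 3*q (s(v, q) = 2*q + q = 3*q)
(s(5, 3) + O(2))² = (3*3 - 30/7)² = (9 - 30/7)² = (33/7)² = 1089/49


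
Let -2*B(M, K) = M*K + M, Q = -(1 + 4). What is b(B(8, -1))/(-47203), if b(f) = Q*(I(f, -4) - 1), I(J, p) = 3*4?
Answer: 55/47203 ≈ 0.0011652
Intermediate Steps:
Q = -5 (Q = -1*5 = -5)
I(J, p) = 12
B(M, K) = -M/2 - K*M/2 (B(M, K) = -(M*K + M)/2 = -(K*M + M)/2 = -(M + K*M)/2 = -M/2 - K*M/2)
b(f) = -55 (b(f) = -5*(12 - 1) = -5*11 = -55)
b(B(8, -1))/(-47203) = -55/(-47203) = -55*(-1/47203) = 55/47203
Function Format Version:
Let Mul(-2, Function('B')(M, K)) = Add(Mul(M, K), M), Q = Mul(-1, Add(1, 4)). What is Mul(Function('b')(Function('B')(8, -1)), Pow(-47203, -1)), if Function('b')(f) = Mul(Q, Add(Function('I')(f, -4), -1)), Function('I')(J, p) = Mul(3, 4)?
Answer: Rational(55, 47203) ≈ 0.0011652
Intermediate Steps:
Q = -5 (Q = Mul(-1, 5) = -5)
Function('I')(J, p) = 12
Function('B')(M, K) = Add(Mul(Rational(-1, 2), M), Mul(Rational(-1, 2), K, M)) (Function('B')(M, K) = Mul(Rational(-1, 2), Add(Mul(M, K), M)) = Mul(Rational(-1, 2), Add(Mul(K, M), M)) = Mul(Rational(-1, 2), Add(M, Mul(K, M))) = Add(Mul(Rational(-1, 2), M), Mul(Rational(-1, 2), K, M)))
Function('b')(f) = -55 (Function('b')(f) = Mul(-5, Add(12, -1)) = Mul(-5, 11) = -55)
Mul(Function('b')(Function('B')(8, -1)), Pow(-47203, -1)) = Mul(-55, Pow(-47203, -1)) = Mul(-55, Rational(-1, 47203)) = Rational(55, 47203)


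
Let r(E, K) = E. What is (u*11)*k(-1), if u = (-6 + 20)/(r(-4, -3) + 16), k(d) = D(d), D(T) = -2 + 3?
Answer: 77/6 ≈ 12.833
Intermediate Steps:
D(T) = 1
k(d) = 1
u = 7/6 (u = (-6 + 20)/(-4 + 16) = 14/12 = 14*(1/12) = 7/6 ≈ 1.1667)
(u*11)*k(-1) = ((7/6)*11)*1 = (77/6)*1 = 77/6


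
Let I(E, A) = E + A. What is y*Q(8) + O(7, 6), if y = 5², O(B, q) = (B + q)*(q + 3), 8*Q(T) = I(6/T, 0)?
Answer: 3819/32 ≈ 119.34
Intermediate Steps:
I(E, A) = A + E
Q(T) = 3/(4*T) (Q(T) = (0 + 6/T)/8 = (6/T)/8 = 3/(4*T))
O(B, q) = (3 + q)*(B + q) (O(B, q) = (B + q)*(3 + q) = (3 + q)*(B + q))
y = 25
y*Q(8) + O(7, 6) = 25*((¾)/8) + (6² + 3*7 + 3*6 + 7*6) = 25*((¾)*(⅛)) + (36 + 21 + 18 + 42) = 25*(3/32) + 117 = 75/32 + 117 = 3819/32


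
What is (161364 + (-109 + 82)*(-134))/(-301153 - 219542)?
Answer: -54994/173565 ≈ -0.31685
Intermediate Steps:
(161364 + (-109 + 82)*(-134))/(-301153 - 219542) = (161364 - 27*(-134))/(-520695) = (161364 + 3618)*(-1/520695) = 164982*(-1/520695) = -54994/173565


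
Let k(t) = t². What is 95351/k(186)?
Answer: 95351/34596 ≈ 2.7561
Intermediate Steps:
95351/k(186) = 95351/(186²) = 95351/34596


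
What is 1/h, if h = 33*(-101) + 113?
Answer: -1/3220 ≈ -0.00031056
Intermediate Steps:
h = -3220 (h = -3333 + 113 = -3220)
1/h = 1/(-3220) = -1/3220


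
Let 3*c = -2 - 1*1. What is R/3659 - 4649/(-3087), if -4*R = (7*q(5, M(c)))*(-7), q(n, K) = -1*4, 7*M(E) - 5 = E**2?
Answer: 16859428/11295333 ≈ 1.4926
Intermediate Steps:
c = -1 (c = (-2 - 1*1)/3 = (-2 - 1)/3 = (1/3)*(-3) = -1)
M(E) = 5/7 + E**2/7
q(n, K) = -4
R = -49 (R = -7*(-4)*(-7)/4 = -(-7)*(-7) = -1/4*196 = -49)
R/3659 - 4649/(-3087) = -49/3659 - 4649/(-3087) = -49*1/3659 - 4649*(-1/3087) = -49/3659 + 4649/3087 = 16859428/11295333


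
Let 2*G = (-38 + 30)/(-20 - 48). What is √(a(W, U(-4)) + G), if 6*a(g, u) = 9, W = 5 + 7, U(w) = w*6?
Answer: √1802/34 ≈ 1.2485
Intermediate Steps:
U(w) = 6*w
G = 1/17 (G = ((-38 + 30)/(-20 - 48))/2 = (-8/(-68))/2 = (-8*(-1/68))/2 = (½)*(2/17) = 1/17 ≈ 0.058824)
W = 12
a(g, u) = 3/2 (a(g, u) = (⅙)*9 = 3/2)
√(a(W, U(-4)) + G) = √(3/2 + 1/17) = √(53/34) = √1802/34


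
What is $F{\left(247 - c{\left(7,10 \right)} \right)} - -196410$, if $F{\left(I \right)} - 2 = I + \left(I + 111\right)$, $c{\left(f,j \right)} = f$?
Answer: $197003$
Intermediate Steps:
$F{\left(I \right)} = 113 + 2 I$ ($F{\left(I \right)} = 2 + \left(I + \left(I + 111\right)\right) = 2 + \left(I + \left(111 + I\right)\right) = 2 + \left(111 + 2 I\right) = 113 + 2 I$)
$F{\left(247 - c{\left(7,10 \right)} \right)} - -196410 = \left(113 + 2 \left(247 - 7\right)\right) - -196410 = \left(113 + 2 \left(247 - 7\right)\right) + 196410 = \left(113 + 2 \cdot 240\right) + 196410 = \left(113 + 480\right) + 196410 = 593 + 196410 = 197003$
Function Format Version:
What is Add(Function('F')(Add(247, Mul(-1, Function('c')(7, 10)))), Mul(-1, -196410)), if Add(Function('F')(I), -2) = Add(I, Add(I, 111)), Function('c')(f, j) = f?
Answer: 197003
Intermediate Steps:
Function('F')(I) = Add(113, Mul(2, I)) (Function('F')(I) = Add(2, Add(I, Add(I, 111))) = Add(2, Add(I, Add(111, I))) = Add(2, Add(111, Mul(2, I))) = Add(113, Mul(2, I)))
Add(Function('F')(Add(247, Mul(-1, Function('c')(7, 10)))), Mul(-1, -196410)) = Add(Add(113, Mul(2, Add(247, Mul(-1, 7)))), Mul(-1, -196410)) = Add(Add(113, Mul(2, Add(247, -7))), 196410) = Add(Add(113, Mul(2, 240)), 196410) = Add(Add(113, 480), 196410) = Add(593, 196410) = 197003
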